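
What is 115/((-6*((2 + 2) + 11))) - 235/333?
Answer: -1321/666 ≈ -1.9835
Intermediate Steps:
115/((-6*((2 + 2) + 11))) - 235/333 = 115/((-6*(4 + 11))) - 235*1/333 = 115/((-6*15)) - 235/333 = 115/(-90) - 235/333 = 115*(-1/90) - 235/333 = -23/18 - 235/333 = -1321/666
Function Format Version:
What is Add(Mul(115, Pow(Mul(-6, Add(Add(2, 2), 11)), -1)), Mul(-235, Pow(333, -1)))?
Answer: Rational(-1321, 666) ≈ -1.9835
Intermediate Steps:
Add(Mul(115, Pow(Mul(-6, Add(Add(2, 2), 11)), -1)), Mul(-235, Pow(333, -1))) = Add(Mul(115, Pow(Mul(-6, Add(4, 11)), -1)), Mul(-235, Rational(1, 333))) = Add(Mul(115, Pow(Mul(-6, 15), -1)), Rational(-235, 333)) = Add(Mul(115, Pow(-90, -1)), Rational(-235, 333)) = Add(Mul(115, Rational(-1, 90)), Rational(-235, 333)) = Add(Rational(-23, 18), Rational(-235, 333)) = Rational(-1321, 666)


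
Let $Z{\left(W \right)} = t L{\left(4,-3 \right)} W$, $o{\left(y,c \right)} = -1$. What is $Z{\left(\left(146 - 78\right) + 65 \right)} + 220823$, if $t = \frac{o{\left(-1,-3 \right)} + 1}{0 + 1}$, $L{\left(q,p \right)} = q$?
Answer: $220823$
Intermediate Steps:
$t = 0$ ($t = \frac{-1 + 1}{0 + 1} = \frac{0}{1} = 0 \cdot 1 = 0$)
$Z{\left(W \right)} = 0$ ($Z{\left(W \right)} = 0 \cdot 4 W = 0 W = 0$)
$Z{\left(\left(146 - 78\right) + 65 \right)} + 220823 = 0 + 220823 = 220823$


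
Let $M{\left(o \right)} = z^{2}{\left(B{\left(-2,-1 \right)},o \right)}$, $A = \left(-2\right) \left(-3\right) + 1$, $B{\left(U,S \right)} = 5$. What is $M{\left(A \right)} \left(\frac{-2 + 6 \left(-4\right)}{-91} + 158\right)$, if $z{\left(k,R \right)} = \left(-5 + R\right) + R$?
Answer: $\frac{89748}{7} \approx 12821.0$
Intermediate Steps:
$z{\left(k,R \right)} = -5 + 2 R$
$A = 7$ ($A = 6 + 1 = 7$)
$M{\left(o \right)} = \left(-5 + 2 o\right)^{2}$
$M{\left(A \right)} \left(\frac{-2 + 6 \left(-4\right)}{-91} + 158\right) = \left(-5 + 2 \cdot 7\right)^{2} \left(\frac{-2 + 6 \left(-4\right)}{-91} + 158\right) = \left(-5 + 14\right)^{2} \left(\left(-2 - 24\right) \left(- \frac{1}{91}\right) + 158\right) = 9^{2} \left(\left(-26\right) \left(- \frac{1}{91}\right) + 158\right) = 81 \left(\frac{2}{7} + 158\right) = 81 \cdot \frac{1108}{7} = \frac{89748}{7}$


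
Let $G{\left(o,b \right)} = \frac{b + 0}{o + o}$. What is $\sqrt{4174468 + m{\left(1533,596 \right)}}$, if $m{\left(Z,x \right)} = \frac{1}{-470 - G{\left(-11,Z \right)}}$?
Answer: $\frac{\sqrt{323785300732778}}{8807} \approx 2043.2$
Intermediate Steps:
$G{\left(o,b \right)} = \frac{b}{2 o}$
$m{\left(Z,x \right)} = \frac{1}{-470 + \frac{Z}{22}}$ ($m{\left(Z,x \right)} = \frac{1}{-470 - \frac{Z}{2 \left(-11\right)}} = \frac{1}{-470 - \frac{1}{2} Z \left(- \frac{1}{11}\right)} = \frac{1}{-470 - - \frac{Z}{22}} = \frac{1}{-470 + \frac{Z}{22}}$)
$\sqrt{4174468 + m{\left(1533,596 \right)}} = \sqrt{4174468 + \frac{22}{-10340 + 1533}} = \sqrt{4174468 + \frac{22}{-8807}} = \sqrt{4174468 + 22 \left(- \frac{1}{8807}\right)} = \sqrt{4174468 - \frac{22}{8807}} = \sqrt{\frac{36764539654}{8807}} = \frac{\sqrt{323785300732778}}{8807}$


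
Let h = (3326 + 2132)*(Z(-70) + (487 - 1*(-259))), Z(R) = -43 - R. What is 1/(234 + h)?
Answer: 1/4219268 ≈ 2.3701e-7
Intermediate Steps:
h = 4219034 (h = (3326 + 2132)*((-43 - 1*(-70)) + (487 - 1*(-259))) = 5458*((-43 + 70) + (487 + 259)) = 5458*(27 + 746) = 5458*773 = 4219034)
1/(234 + h) = 1/(234 + 4219034) = 1/4219268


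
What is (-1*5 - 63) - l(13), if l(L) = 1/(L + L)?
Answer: -1769/26 ≈ -68.038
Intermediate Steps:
l(L) = 1/(2*L)
(-1*5 - 63) - l(13) = (-1*5 - 63) - 1/(2*13) = (-5 - 63) - 1/(2*13) = -68 - 1*1/26 = -68 - 1/26 = -1769/26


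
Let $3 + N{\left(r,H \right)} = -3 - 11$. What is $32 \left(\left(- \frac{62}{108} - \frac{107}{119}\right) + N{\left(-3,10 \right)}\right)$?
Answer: $- \frac{1899344}{3213} \approx -591.14$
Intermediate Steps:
$N{\left(r,H \right)} = -17$ ($N{\left(r,H \right)} = -3 - 14 = -17$)
$32 \left(\left(- \frac{62}{108} - \frac{107}{119}\right) + N{\left(-3,10 \right)}\right) = 32 \left(\left(- \frac{62}{108} - \frac{107}{119}\right) - 17\right) = 32 \left(\left(\left(-62\right) \frac{1}{108} - \frac{107}{119}\right) - 17\right) = 32 \left(\left(- \frac{31}{54} - \frac{107}{119}\right) - 17\right) = 32 \left(- \frac{9467}{6426} - 17\right) = 32 \left(- \frac{118709}{6426}\right) = - \frac{1899344}{3213}$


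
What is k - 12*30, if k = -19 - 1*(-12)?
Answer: -367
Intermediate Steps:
k = -7 (k = -19 + 12 = -7)
k - 12*30 = -7 - 12*30 = -7 - 360 = -367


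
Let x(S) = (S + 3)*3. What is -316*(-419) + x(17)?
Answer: 132464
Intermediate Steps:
x(S) = 9 + 3*S (x(S) = (3 + S)*3 = 9 + 3*S)
-316*(-419) + x(17) = -316*(-419) + (9 + 3*17) = 132404 + (9 + 51) = 132404 + 60 = 132464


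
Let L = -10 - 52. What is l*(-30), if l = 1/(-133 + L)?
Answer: 2/13 ≈ 0.15385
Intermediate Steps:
L = -62
l = -1/195 (l = 1/(-133 - 62) = 1/(-195) = -1/195 ≈ -0.0051282)
l*(-30) = -1/195*(-30) = 2/13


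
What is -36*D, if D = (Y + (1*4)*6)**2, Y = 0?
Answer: -20736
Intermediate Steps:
D = 576 (D = (0 + (1*4)*6)**2 = (0 + 4*6)**2 = (0 + 24)**2 = 24**2 = 576)
-36*D = -36*576 = -20736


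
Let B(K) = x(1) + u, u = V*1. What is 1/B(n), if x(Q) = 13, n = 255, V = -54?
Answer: -1/41 ≈ -0.024390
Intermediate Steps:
u = -54 (u = -54*1 = -54)
B(K) = -41 (B(K) = 13 - 54 = -41)
1/B(n) = 1/(-41) = -1/41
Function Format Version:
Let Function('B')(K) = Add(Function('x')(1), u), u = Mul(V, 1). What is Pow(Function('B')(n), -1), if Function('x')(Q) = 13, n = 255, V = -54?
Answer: Rational(-1, 41) ≈ -0.024390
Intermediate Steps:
u = -54 (u = Mul(-54, 1) = -54)
Function('B')(K) = -41 (Function('B')(K) = Add(13, -54) = -41)
Pow(Function('B')(n), -1) = Pow(-41, -1) = Rational(-1, 41)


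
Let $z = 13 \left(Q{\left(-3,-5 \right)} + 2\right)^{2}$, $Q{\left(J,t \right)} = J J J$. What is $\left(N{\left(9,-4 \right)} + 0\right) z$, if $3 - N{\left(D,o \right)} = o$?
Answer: $56875$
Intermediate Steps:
$Q{\left(J,t \right)} = J^{3}$ ($Q{\left(J,t \right)} = J^{2} J = J^{3}$)
$N{\left(D,o \right)} = 3 - o$
$z = 8125$ ($z = 13 \left(\left(-3\right)^{3} + 2\right)^{2} = 13 \left(-27 + 2\right)^{2} = 13 \left(-25\right)^{2} = 13 \cdot 625 = 8125$)
$\left(N{\left(9,-4 \right)} + 0\right) z = \left(\left(3 - -4\right) + 0\right) 8125 = \left(\left(3 + 4\right) + 0\right) 8125 = \left(7 + 0\right) 8125 = 7 \cdot 8125 = 56875$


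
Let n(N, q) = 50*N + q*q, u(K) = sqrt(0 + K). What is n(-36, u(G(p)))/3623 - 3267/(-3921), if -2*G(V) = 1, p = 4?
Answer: 3184387/9470522 ≈ 0.33624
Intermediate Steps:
G(V) = -1/2 (G(V) = -1/2*1 = -1/2)
u(K) = sqrt(K)
n(N, q) = q**2 + 50*N (n(N, q) = 50*N + q**2 = q**2 + 50*N)
n(-36, u(G(p)))/3623 - 3267/(-3921) = ((sqrt(-1/2))**2 + 50*(-36))/3623 - 3267/(-3921) = ((I*sqrt(2)/2)**2 - 1800)*(1/3623) - 3267*(-1/3921) = (-1/2 - 1800)*(1/3623) + 1089/1307 = -3601/2*1/3623 + 1089/1307 = -3601/7246 + 1089/1307 = 3184387/9470522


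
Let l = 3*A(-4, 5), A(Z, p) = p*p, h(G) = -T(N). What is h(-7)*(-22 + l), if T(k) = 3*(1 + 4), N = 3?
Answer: -795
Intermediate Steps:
T(k) = 15 (T(k) = 3*5 = 15)
h(G) = -15 (h(G) = -1*15 = -15)
A(Z, p) = p**2
l = 75 (l = 3*5**2 = 3*25 = 75)
h(-7)*(-22 + l) = -15*(-22 + 75) = -15*53 = -795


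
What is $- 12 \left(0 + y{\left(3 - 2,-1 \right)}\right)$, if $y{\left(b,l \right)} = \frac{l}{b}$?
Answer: $12$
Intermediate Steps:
$- 12 \left(0 + y{\left(3 - 2,-1 \right)}\right) = - 12 \left(0 - \frac{1}{3 - 2}\right) = - 12 \left(0 - 1^{-1}\right) = - 12 \left(0 - 1\right) = \left(-12\right) \left(-1\right) = 12$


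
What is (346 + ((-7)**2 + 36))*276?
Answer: 118956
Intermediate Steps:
(346 + ((-7)**2 + 36))*276 = (346 + (49 + 36))*276 = (346 + 85)*276 = 431*276 = 118956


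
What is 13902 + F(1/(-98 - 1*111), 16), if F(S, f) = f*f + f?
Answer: 14174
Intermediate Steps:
F(S, f) = f + f² (F(S, f) = f² + f = f + f²)
13902 + F(1/(-98 - 1*111), 16) = 13902 + 16*(1 + 16) = 13902 + 16*17 = 13902 + 272 = 14174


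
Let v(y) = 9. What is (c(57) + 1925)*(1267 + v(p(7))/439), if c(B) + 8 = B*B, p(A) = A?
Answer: 2873442852/439 ≈ 6.5454e+6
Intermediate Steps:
c(B) = -8 + B² (c(B) = -8 + B*B = -8 + B²)
(c(57) + 1925)*(1267 + v(p(7))/439) = ((-8 + 57²) + 1925)*(1267 + 9/439) = ((-8 + 3249) + 1925)*(1267 + 9*(1/439)) = (3241 + 1925)*(1267 + 9/439) = 5166*(556222/439) = 2873442852/439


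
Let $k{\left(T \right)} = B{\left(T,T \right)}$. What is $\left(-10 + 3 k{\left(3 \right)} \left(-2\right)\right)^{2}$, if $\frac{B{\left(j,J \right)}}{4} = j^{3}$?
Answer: $432964$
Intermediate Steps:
$B{\left(j,J \right)} = 4 j^{3}$
$k{\left(T \right)} = 4 T^{3}$
$\left(-10 + 3 k{\left(3 \right)} \left(-2\right)\right)^{2} = \left(-10 + 3 \cdot 4 \cdot 3^{3} \left(-2\right)\right)^{2} = \left(-10 + 3 \cdot 4 \cdot 27 \left(-2\right)\right)^{2} = \left(-10 + 3 \cdot 108 \left(-2\right)\right)^{2} = \left(-10 + 324 \left(-2\right)\right)^{2} = \left(-10 - 648\right)^{2} = \left(-658\right)^{2} = 432964$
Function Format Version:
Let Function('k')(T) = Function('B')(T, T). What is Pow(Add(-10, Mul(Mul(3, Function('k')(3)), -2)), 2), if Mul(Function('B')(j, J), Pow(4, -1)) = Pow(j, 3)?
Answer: 432964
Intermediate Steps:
Function('B')(j, J) = Mul(4, Pow(j, 3))
Function('k')(T) = Mul(4, Pow(T, 3))
Pow(Add(-10, Mul(Mul(3, Function('k')(3)), -2)), 2) = Pow(Add(-10, Mul(Mul(3, Mul(4, Pow(3, 3))), -2)), 2) = Pow(Add(-10, Mul(Mul(3, Mul(4, 27)), -2)), 2) = Pow(Add(-10, Mul(Mul(3, 108), -2)), 2) = Pow(Add(-10, Mul(324, -2)), 2) = Pow(Add(-10, -648), 2) = Pow(-658, 2) = 432964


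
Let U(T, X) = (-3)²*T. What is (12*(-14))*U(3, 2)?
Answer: -4536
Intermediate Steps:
U(T, X) = 9*T
(12*(-14))*U(3, 2) = (12*(-14))*(9*3) = -168*27 = -4536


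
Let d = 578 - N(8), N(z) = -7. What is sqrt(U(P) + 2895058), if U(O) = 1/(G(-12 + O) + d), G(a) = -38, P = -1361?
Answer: sqrt(866227409669)/547 ≈ 1701.5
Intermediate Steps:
d = 585 (d = 578 - 1*(-7) = 578 + 7 = 585)
U(O) = 1/547 (U(O) = 1/(-38 + 585) = 1/547)
sqrt(U(P) + 2895058) = sqrt(1/547 + 2895058) = sqrt(1583596727/547) = sqrt(866227409669)/547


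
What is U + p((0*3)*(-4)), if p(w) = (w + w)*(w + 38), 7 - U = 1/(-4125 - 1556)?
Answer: 39768/5681 ≈ 7.0002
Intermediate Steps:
U = 39768/5681 (U = 7 - 1/(-4125 - 1556) = 7 - 1/(-5681) = 7 - 1*(-1/5681) = 7 + 1/5681 = 39768/5681 ≈ 7.0002)
p(w) = 2*w*(38 + w) (p(w) = (2*w)*(38 + w) = 2*w*(38 + w))
U + p((0*3)*(-4)) = 39768/5681 + 2*((0*3)*(-4))*(38 + (0*3)*(-4)) = 39768/5681 + 2*(0*(-4))*(38 + 0*(-4)) = 39768/5681 + 2*0*(38 + 0) = 39768/5681 + 2*0*38 = 39768/5681 + 0 = 39768/5681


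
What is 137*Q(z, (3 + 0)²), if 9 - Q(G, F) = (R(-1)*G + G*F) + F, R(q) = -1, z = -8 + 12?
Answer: -4384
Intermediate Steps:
z = 4
Q(G, F) = 9 + G - F - F*G (Q(G, F) = 9 - ((-G + G*F) + F) = 9 - ((-G + F*G) + F) = 9 - (F - G + F*G) = 9 + (G - F - F*G) = 9 + G - F - F*G)
137*Q(z, (3 + 0)²) = 137*(9 + 4 - (3 + 0)² - 1*(3 + 0)²*4) = 137*(9 + 4 - 1*3² - 1*3²*4) = 137*(9 + 4 - 1*9 - 1*9*4) = 137*(9 + 4 - 9 - 36) = 137*(-32) = -4384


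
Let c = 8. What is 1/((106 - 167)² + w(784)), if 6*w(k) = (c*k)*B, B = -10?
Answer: -3/20197 ≈ -0.00014854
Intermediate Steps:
w(k) = -40*k/3 (w(k) = ((8*k)*(-10))/6 = (-80*k)/6 = -40*k/3)
1/((106 - 167)² + w(784)) = 1/((106 - 167)² - 40/3*784) = 1/((-61)² - 31360/3) = 1/(3721 - 31360/3) = 1/(-20197/3) = -3/20197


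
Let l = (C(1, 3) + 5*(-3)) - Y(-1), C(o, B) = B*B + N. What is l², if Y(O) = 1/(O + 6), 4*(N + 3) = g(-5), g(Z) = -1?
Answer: 35721/400 ≈ 89.302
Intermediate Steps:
N = -13/4 (N = -3 + (¼)*(-1) = -3 - ¼ = -13/4 ≈ -3.2500)
C(o, B) = -13/4 + B² (C(o, B) = B*B - 13/4 = B² - 13/4 = -13/4 + B²)
Y(O) = 1/(6 + O)
l = -189/20 (l = ((-13/4 + 3²) + 5*(-3)) - 1/(6 - 1) = ((-13/4 + 9) - 15) - 1/5 = (23/4 - 15) - 1*⅕ = -37/4 - ⅕ = -189/20 ≈ -9.4500)
l² = (-189/20)² = 35721/400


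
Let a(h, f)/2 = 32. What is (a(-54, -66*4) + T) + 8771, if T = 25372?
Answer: 34207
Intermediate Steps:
a(h, f) = 64 (a(h, f) = 2*32 = 64)
(a(-54, -66*4) + T) + 8771 = (64 + 25372) + 8771 = 25436 + 8771 = 34207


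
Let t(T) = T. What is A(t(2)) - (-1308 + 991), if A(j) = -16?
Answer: 301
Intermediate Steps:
A(t(2)) - (-1308 + 991) = -16 - (-1308 + 991) = -16 - 1*(-317) = -16 + 317 = 301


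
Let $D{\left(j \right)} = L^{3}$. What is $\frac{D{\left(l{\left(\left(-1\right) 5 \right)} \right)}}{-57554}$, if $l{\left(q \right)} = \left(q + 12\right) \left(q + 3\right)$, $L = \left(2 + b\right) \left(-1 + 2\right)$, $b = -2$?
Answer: $0$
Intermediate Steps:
$L = 0$ ($L = \left(2 - 2\right) \left(-1 + 2\right) = 0 \cdot 1 = 0$)
$l{\left(q \right)} = \left(3 + q\right) \left(12 + q\right)$ ($l{\left(q \right)} = \left(12 + q\right) \left(3 + q\right) = \left(3 + q\right) \left(12 + q\right)$)
$D{\left(j \right)} = 0$ ($D{\left(j \right)} = 0^{3} = 0$)
$\frac{D{\left(l{\left(\left(-1\right) 5 \right)} \right)}}{-57554} = \frac{0}{-57554} = 0 \left(- \frac{1}{57554}\right) = 0$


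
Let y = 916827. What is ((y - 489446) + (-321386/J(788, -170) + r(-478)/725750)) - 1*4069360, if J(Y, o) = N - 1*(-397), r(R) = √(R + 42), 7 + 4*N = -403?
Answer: -2145768403/589 + I*√109/362875 ≈ -3.6431e+6 + 2.8771e-5*I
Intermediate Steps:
N = -205/2 (N = -7/4 + (¼)*(-403) = -7/4 - 403/4 = -205/2 ≈ -102.50)
r(R) = √(42 + R)
J(Y, o) = 589/2 (J(Y, o) = -205/2 - 1*(-397) = -205/2 + 397 = 589/2)
((y - 489446) + (-321386/J(788, -170) + r(-478)/725750)) - 1*4069360 = ((916827 - 489446) + (-321386/589/2 + √(42 - 478)/725750)) - 1*4069360 = (427381 + (-321386*2/589 + √(-436)*(1/725750))) - 4069360 = (427381 + (-642772/589 + (2*I*√109)*(1/725750))) - 4069360 = (427381 + (-642772/589 + I*√109/362875)) - 4069360 = (251084637/589 + I*√109/362875) - 4069360 = -2145768403/589 + I*√109/362875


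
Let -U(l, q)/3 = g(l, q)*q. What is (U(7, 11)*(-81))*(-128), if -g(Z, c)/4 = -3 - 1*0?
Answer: -4105728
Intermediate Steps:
g(Z, c) = 12 (g(Z, c) = -4*(-3 - 1*0) = -4*(-3 + 0) = -4*(-3) = 12)
U(l, q) = -36*q
(U(7, 11)*(-81))*(-128) = (-36*11*(-81))*(-128) = -396*(-81)*(-128) = 32076*(-128) = -4105728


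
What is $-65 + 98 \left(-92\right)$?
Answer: $-9081$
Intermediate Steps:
$-65 + 98 \left(-92\right) = -65 - 9016 = -9081$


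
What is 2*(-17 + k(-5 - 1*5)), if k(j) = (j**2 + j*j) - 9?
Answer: 348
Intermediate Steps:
k(j) = -9 + 2*j**2 (k(j) = (j**2 + j**2) - 9 = 2*j**2 - 9 = -9 + 2*j**2)
2*(-17 + k(-5 - 1*5)) = 2*(-17 + (-9 + 2*(-5 - 1*5)**2)) = 2*(-17 + (-9 + 2*(-5 - 5)**2)) = 2*(-17 + (-9 + 2*(-10)**2)) = 2*(-17 + (-9 + 2*100)) = 2*(-17 + (-9 + 200)) = 2*(-17 + 191) = 2*174 = 348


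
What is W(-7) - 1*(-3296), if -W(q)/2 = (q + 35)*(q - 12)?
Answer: 4360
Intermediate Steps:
W(q) = -2*(-12 + q)*(35 + q) (W(q) = -2*(q + 35)*(q - 12) = -2*(35 + q)*(-12 + q) = -2*(-12 + q)*(35 + q))
W(-7) - 1*(-3296) = (840 - 46*(-7) - 2*(-7)**2) - 1*(-3296) = (840 + 322 - 2*49) + 3296 = (840 + 322 - 98) + 3296 = 1064 + 3296 = 4360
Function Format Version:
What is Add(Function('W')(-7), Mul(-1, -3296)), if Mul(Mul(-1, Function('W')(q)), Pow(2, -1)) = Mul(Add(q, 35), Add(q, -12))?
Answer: 4360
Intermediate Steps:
Function('W')(q) = Mul(-2, Add(-12, q), Add(35, q)) (Function('W')(q) = Mul(-2, Mul(Add(q, 35), Add(q, -12))) = Mul(-2, Mul(Add(35, q), Add(-12, q))) = Mul(-2, Mul(Add(-12, q), Add(35, q))) = Mul(-2, Add(-12, q), Add(35, q)))
Add(Function('W')(-7), Mul(-1, -3296)) = Add(Add(840, Mul(-46, -7), Mul(-2, Pow(-7, 2))), Mul(-1, -3296)) = Add(Add(840, 322, Mul(-2, 49)), 3296) = Add(Add(840, 322, -98), 3296) = Add(1064, 3296) = 4360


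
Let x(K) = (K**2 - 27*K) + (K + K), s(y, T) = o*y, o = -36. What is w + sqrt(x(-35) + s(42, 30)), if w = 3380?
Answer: 3380 + 14*sqrt(3) ≈ 3404.3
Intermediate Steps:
s(y, T) = -36*y
x(K) = K**2 - 25*K (x(K) = (K**2 - 27*K) + 2*K = K**2 - 25*K)
w + sqrt(x(-35) + s(42, 30)) = 3380 + sqrt(-35*(-25 - 35) - 36*42) = 3380 + sqrt(-35*(-60) - 1512) = 3380 + sqrt(2100 - 1512) = 3380 + sqrt(588) = 3380 + 14*sqrt(3)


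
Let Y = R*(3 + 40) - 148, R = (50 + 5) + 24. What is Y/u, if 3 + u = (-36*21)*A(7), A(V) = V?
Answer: -1083/1765 ≈ -0.61360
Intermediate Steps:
R = 79 (R = 55 + 24 = 79)
Y = 3249 (Y = 79*(3 + 40) - 148 = 79*43 - 148 = 3397 - 148 = 3249)
u = -5295 (u = -3 - 36*21*7 = -3 - 756*7 = -3 - 5292 = -5295)
Y/u = 3249/(-5295) = 3249*(-1/5295) = -1083/1765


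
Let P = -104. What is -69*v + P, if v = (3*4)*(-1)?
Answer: 724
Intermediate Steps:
v = -12 (v = 12*(-1) = -12)
-69*v + P = -69*(-12) - 104 = 828 - 104 = 724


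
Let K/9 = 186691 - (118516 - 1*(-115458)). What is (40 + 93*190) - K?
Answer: 443257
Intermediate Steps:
K = -425547 (K = 9*(186691 - (118516 - 1*(-115458))) = 9*(186691 - (118516 + 115458)) = 9*(186691 - 1*233974) = 9*(186691 - 233974) = 9*(-47283) = -425547)
(40 + 93*190) - K = (40 + 93*190) - 1*(-425547) = (40 + 17670) + 425547 = 17710 + 425547 = 443257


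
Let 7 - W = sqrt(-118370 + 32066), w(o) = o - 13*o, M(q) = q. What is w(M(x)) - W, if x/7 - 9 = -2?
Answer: -595 + 4*I*sqrt(5394) ≈ -595.0 + 293.78*I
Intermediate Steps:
x = 49 (x = 63 + 7*(-2) = 63 - 14 = 49)
w(o) = -12*o
W = 7 - 4*I*sqrt(5394) (W = 7 - sqrt(-118370 + 32066) = 7 - sqrt(-86304) = 7 - 4*I*sqrt(5394) ≈ 7.0 - 293.78*I)
w(M(x)) - W = -12*49 - (7 - 4*I*sqrt(5394)) = -588 + (-7 + 4*I*sqrt(5394)) = -595 + 4*I*sqrt(5394)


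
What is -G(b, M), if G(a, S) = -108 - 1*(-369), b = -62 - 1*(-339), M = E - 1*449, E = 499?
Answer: -261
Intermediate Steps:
M = 50 (M = 499 - 1*449 = 499 - 449 = 50)
b = 277 (b = -62 + 339 = 277)
G(a, S) = 261 (G(a, S) = -108 + 369 = 261)
-G(b, M) = -1*261 = -261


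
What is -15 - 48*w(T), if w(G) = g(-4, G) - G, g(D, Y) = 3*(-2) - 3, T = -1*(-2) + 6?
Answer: 801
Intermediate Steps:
T = 8 (T = 2 + 6 = 8)
g(D, Y) = -9 (g(D, Y) = -6 - 3 = -9)
w(G) = -9 - G
-15 - 48*w(T) = -15 - 48*(-9 - 1*8) = -15 - 48*(-9 - 8) = -15 - 48*(-17) = -15 + 816 = 801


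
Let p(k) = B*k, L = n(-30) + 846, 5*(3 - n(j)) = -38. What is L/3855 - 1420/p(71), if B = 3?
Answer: -124217/19275 ≈ -6.4445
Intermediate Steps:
n(j) = 53/5 (n(j) = 3 - ⅕*(-38) = 3 + 38/5 = 53/5)
L = 4283/5 (L = 53/5 + 846 = 4283/5 ≈ 856.60)
p(k) = 3*k
L/3855 - 1420/p(71) = (4283/5)/3855 - 1420/(3*71) = (4283/5)*(1/3855) - 1420/213 = 4283/19275 - 1420*1/213 = 4283/19275 - 20/3 = -124217/19275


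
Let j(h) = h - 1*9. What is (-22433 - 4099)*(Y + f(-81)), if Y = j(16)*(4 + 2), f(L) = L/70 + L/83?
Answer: -3072763782/2905 ≈ -1.0578e+6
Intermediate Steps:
f(L) = 153*L/5810 (f(L) = L*(1/70) + L*(1/83) = L/70 + L/83 = 153*L/5810)
j(h) = -9 + h (j(h) = h - 9 = -9 + h)
Y = 42 (Y = (-9 + 16)*(4 + 2) = 7*6 = 42)
(-22433 - 4099)*(Y + f(-81)) = (-22433 - 4099)*(42 + (153/5810)*(-81)) = -26532*(42 - 12393/5810) = -26532*231627/5810 = -3072763782/2905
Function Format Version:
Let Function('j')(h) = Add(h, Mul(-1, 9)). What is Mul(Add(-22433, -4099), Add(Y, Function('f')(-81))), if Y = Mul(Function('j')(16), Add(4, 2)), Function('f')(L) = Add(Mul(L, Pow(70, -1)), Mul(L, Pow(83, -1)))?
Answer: Rational(-3072763782, 2905) ≈ -1.0578e+6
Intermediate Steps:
Function('f')(L) = Mul(Rational(153, 5810), L) (Function('f')(L) = Add(Mul(L, Rational(1, 70)), Mul(L, Rational(1, 83))) = Add(Mul(Rational(1, 70), L), Mul(Rational(1, 83), L)) = Mul(Rational(153, 5810), L))
Function('j')(h) = Add(-9, h) (Function('j')(h) = Add(h, -9) = Add(-9, h))
Y = 42 (Y = Mul(Add(-9, 16), Add(4, 2)) = Mul(7, 6) = 42)
Mul(Add(-22433, -4099), Add(Y, Function('f')(-81))) = Mul(Add(-22433, -4099), Add(42, Mul(Rational(153, 5810), -81))) = Mul(-26532, Add(42, Rational(-12393, 5810))) = Mul(-26532, Rational(231627, 5810)) = Rational(-3072763782, 2905)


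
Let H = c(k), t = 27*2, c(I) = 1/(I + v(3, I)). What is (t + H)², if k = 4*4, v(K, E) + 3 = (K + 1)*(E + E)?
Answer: 57988225/19881 ≈ 2916.8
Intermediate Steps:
v(K, E) = -3 + 2*E*(1 + K) (v(K, E) = -3 + (K + 1)*(E + E) = -3 + (1 + K)*(2*E) = -3 + 2*E*(1 + K))
k = 16
c(I) = 1/(-3 + 9*I) (c(I) = 1/(I + (-3 + 2*I + 2*I*3)) = 1/(I + (-3 + 2*I + 6*I)) = 1/(I + (-3 + 8*I)) = 1/(-3 + 9*I))
t = 54
H = 1/141 (H = 1/(3*(-1 + 3*16)) = 1/(3*(-1 + 48)) = (⅓)/47 = (⅓)*(1/47) = 1/141 ≈ 0.0070922)
(t + H)² = (54 + 1/141)² = (7615/141)² = 57988225/19881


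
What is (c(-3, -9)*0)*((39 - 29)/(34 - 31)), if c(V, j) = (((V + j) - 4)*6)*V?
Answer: 0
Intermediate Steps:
c(V, j) = V*(-24 + 6*V + 6*j) (c(V, j) = ((-4 + V + j)*6)*V = (-24 + 6*V + 6*j)*V = V*(-24 + 6*V + 6*j))
(c(-3, -9)*0)*((39 - 29)/(34 - 31)) = ((6*(-3)*(-4 - 3 - 9))*0)*((39 - 29)/(34 - 31)) = ((6*(-3)*(-16))*0)*(10/3) = (288*0)*(10*(⅓)) = 0*(10/3) = 0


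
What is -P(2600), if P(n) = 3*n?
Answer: -7800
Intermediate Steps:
-P(2600) = -3*2600 = -1*7800 = -7800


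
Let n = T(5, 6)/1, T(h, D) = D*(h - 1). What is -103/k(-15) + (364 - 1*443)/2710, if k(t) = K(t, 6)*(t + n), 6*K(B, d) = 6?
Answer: -279841/24390 ≈ -11.474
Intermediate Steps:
T(h, D) = D*(-1 + h)
K(B, d) = 1 (K(B, d) = (⅙)*6 = 1)
n = 24 (n = (6*(-1 + 5))/1 = (6*4)*1 = 24*1 = 24)
k(t) = 24 + t (k(t) = 1*(t + 24) = 1*(24 + t) = 24 + t)
-103/k(-15) + (364 - 1*443)/2710 = -103/(24 - 15) + (364 - 1*443)/2710 = -103/9 + (364 - 443)*(1/2710) = -103*⅑ - 79*1/2710 = -103/9 - 79/2710 = -279841/24390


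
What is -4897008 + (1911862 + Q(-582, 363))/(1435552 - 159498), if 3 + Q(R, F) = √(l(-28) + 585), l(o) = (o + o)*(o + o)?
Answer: -3124422367256/638027 ≈ -4.8970e+6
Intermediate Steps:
l(o) = 4*o² (l(o) = (2*o)*(2*o) = 4*o²)
Q(R, F) = 58 (Q(R, F) = -3 + √(4*(-28)² + 585) = -3 + √(4*784 + 585) = -3 + √(3136 + 585) = -3 + √3721 = -3 + 61 = 58)
-4897008 + (1911862 + Q(-582, 363))/(1435552 - 159498) = -4897008 + (1911862 + 58)/(1435552 - 159498) = -4897008 + 1911920/1276054 = -4897008 + 1911920*(1/1276054) = -4897008 + 955960/638027 = -3124422367256/638027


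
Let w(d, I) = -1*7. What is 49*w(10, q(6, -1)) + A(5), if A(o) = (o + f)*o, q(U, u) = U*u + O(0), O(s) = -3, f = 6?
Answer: -288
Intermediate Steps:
q(U, u) = -3 + U*u (q(U, u) = U*u - 3 = -3 + U*u)
w(d, I) = -7
A(o) = o*(6 + o) (A(o) = (o + 6)*o = (6 + o)*o = o*(6 + o))
49*w(10, q(6, -1)) + A(5) = 49*(-7) + 5*(6 + 5) = -343 + 5*11 = -343 + 55 = -288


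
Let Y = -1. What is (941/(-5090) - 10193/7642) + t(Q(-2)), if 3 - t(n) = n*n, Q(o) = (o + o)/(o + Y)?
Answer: -25946462/87520005 ≈ -0.29646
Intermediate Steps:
Q(o) = 2*o/(-1 + o) (Q(o) = (o + o)/(o - 1) = (2*o)/(-1 + o) = 2*o/(-1 + o))
t(n) = 3 - n² (t(n) = 3 - n*n = 3 - n²)
(941/(-5090) - 10193/7642) + t(Q(-2)) = (941/(-5090) - 10193/7642) + (3 - (2*(-2)/(-1 - 2))²) = (941*(-1/5090) - 10193*1/7642) + (3 - (2*(-2)/(-3))²) = (-941/5090 - 10193/7642) + (3 - (2*(-2)*(-⅓))²) = -14768373/9724445 + (3 - (4/3)²) = -14768373/9724445 + (3 - 1*16/9) = -14768373/9724445 + (3 - 16/9) = -14768373/9724445 + 11/9 = -25946462/87520005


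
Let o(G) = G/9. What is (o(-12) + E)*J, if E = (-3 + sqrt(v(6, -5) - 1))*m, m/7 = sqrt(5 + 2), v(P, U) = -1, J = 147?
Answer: -196 - 3087*sqrt(7) + 1029*I*sqrt(14) ≈ -8363.4 + 3850.2*I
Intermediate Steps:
m = 7*sqrt(7) (m = 7*sqrt(5 + 2) = 7*sqrt(7) ≈ 18.520)
E = 7*sqrt(7)*(-3 + I*sqrt(2)) (E = (-3 + sqrt(-1 - 1))*(7*sqrt(7)) = (-3 + sqrt(-2))*(7*sqrt(7)) = (-3 + I*sqrt(2))*(7*sqrt(7)) = 7*sqrt(7)*(-3 + I*sqrt(2)) ≈ -55.561 + 26.192*I)
o(G) = G/9 (o(G) = G*(1/9) = G/9)
(o(-12) + E)*J = ((1/9)*(-12) + 7*sqrt(7)*(-3 + I*sqrt(2)))*147 = (-4/3 + 7*sqrt(7)*(-3 + I*sqrt(2)))*147 = -196 + 1029*sqrt(7)*(-3 + I*sqrt(2))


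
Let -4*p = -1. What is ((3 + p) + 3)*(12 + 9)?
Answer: 525/4 ≈ 131.25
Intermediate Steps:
p = 1/4 (p = -1/4*(-1) = 1/4 ≈ 0.25000)
((3 + p) + 3)*(12 + 9) = ((3 + 1/4) + 3)*(12 + 9) = (13/4 + 3)*21 = (25/4)*21 = 525/4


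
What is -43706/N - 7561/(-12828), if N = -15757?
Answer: 679799245/202130796 ≈ 3.3632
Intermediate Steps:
-43706/N - 7561/(-12828) = -43706/(-15757) - 7561/(-12828) = -43706*(-1/15757) - 7561*(-1/12828) = 43706/15757 + 7561/12828 = 679799245/202130796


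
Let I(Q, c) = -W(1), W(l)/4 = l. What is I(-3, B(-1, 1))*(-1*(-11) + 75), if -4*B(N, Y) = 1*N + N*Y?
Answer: -344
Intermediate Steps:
W(l) = 4*l
B(N, Y) = -N/4 - N*Y/4 (B(N, Y) = -(1*N + N*Y)/4 = -(N + N*Y)/4 = -N/4 - N*Y/4)
I(Q, c) = -4
I(-3, B(-1, 1))*(-1*(-11) + 75) = -4*(-1*(-11) + 75) = -4*(11 + 75) = -4*86 = -344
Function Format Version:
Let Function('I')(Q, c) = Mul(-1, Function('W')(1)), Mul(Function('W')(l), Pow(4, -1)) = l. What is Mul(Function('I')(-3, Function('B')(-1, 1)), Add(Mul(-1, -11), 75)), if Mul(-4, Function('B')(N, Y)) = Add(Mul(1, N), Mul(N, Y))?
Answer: -344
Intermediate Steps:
Function('W')(l) = Mul(4, l)
Function('B')(N, Y) = Add(Mul(Rational(-1, 4), N), Mul(Rational(-1, 4), N, Y)) (Function('B')(N, Y) = Mul(Rational(-1, 4), Add(Mul(1, N), Mul(N, Y))) = Mul(Rational(-1, 4), Add(N, Mul(N, Y))) = Add(Mul(Rational(-1, 4), N), Mul(Rational(-1, 4), N, Y)))
Function('I')(Q, c) = -4 (Function('I')(Q, c) = Mul(-1, Mul(4, 1)) = Mul(-1, 4) = -4)
Mul(Function('I')(-3, Function('B')(-1, 1)), Add(Mul(-1, -11), 75)) = Mul(-4, Add(Mul(-1, -11), 75)) = Mul(-4, Add(11, 75)) = Mul(-4, 86) = -344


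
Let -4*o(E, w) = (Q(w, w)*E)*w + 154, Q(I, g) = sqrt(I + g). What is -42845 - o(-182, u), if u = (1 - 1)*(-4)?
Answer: -85613/2 ≈ -42807.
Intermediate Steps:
u = 0 (u = 0*(-4) = 0)
o(E, w) = -77/2 - E*sqrt(2)*w**(3/2)/4 (o(E, w) = -((sqrt(w + w)*E)*w + 154)/4 = -((sqrt(2*w)*E)*w + 154)/4 = -(((sqrt(2)*sqrt(w))*E)*w + 154)/4 = -((E*sqrt(2)*sqrt(w))*w + 154)/4 = -(E*sqrt(2)*w**(3/2) + 154)/4 = -(154 + E*sqrt(2)*w**(3/2))/4 = -77/2 - E*sqrt(2)*w**(3/2)/4)
-42845 - o(-182, u) = -42845 - (-77/2 - 1/4*(-182)*sqrt(2)*0**(3/2)) = -42845 - (-77/2 - 1/4*(-182)*sqrt(2)*0) = -42845 - (-77/2 + 0) = -42845 - 1*(-77/2) = -42845 + 77/2 = -85613/2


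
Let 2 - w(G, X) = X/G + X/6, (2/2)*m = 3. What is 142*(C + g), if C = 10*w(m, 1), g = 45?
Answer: 8520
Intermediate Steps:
m = 3
w(G, X) = 2 - X/6 - X/G (w(G, X) = 2 - (X/G + X/6) = 2 - (X/6 + X/G) = 2 + (-X/6 - X/G) = 2 - X/6 - X/G)
C = 15 (C = 10*(2 - ⅙*1 - 1*1/3) = 10*(2 - ⅙ - 1*1*⅓) = 10*(2 - ⅙ - ⅓) = 10*(3/2) = 15)
142*(C + g) = 142*(15 + 45) = 142*60 = 8520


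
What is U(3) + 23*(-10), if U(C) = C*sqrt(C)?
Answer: -230 + 3*sqrt(3) ≈ -224.80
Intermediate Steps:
U(C) = C**(3/2)
U(3) + 23*(-10) = 3**(3/2) + 23*(-10) = 3*sqrt(3) - 230 = -230 + 3*sqrt(3)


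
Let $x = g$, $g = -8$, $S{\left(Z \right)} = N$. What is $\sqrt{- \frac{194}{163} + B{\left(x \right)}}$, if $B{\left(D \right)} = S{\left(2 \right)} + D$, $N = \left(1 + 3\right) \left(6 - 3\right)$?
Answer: $\frac{\sqrt{74654}}{163} \approx 1.6763$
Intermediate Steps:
$N = 12$ ($N = 4 \cdot 3 = 12$)
$S{\left(Z \right)} = 12$
$x = -8$
$B{\left(D \right)} = 12 + D$
$\sqrt{- \frac{194}{163} + B{\left(x \right)}} = \sqrt{- \frac{194}{163} + \left(12 - 8\right)} = \sqrt{\left(-194\right) \frac{1}{163} + 4} = \sqrt{- \frac{194}{163} + 4} = \sqrt{\frac{458}{163}} = \frac{\sqrt{74654}}{163}$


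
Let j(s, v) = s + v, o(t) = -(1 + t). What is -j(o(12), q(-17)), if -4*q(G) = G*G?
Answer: 341/4 ≈ 85.250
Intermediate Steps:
o(t) = -1 - t
q(G) = -G**2/4 (q(G) = -G*G/4 = -G**2/4)
-j(o(12), q(-17)) = -((-1 - 1*12) - 1/4*(-17)**2) = -((-1 - 12) - 1/4*289) = -(-13 - 289/4) = -1*(-341/4) = 341/4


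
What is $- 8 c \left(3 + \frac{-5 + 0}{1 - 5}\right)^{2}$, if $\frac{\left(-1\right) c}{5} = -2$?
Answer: $-1445$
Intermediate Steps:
$c = 10$ ($c = \left(-5\right) \left(-2\right) = 10$)
$- 8 c \left(3 + \frac{-5 + 0}{1 - 5}\right)^{2} = \left(-8\right) 10 \left(3 + \frac{-5 + 0}{1 - 5}\right)^{2} = - 80 \left(3 - \frac{5}{-4}\right)^{2} = - 80 \left(3 - - \frac{5}{4}\right)^{2} = - 80 \left(3 + \frac{5}{4}\right)^{2} = - 80 \left(\frac{17}{4}\right)^{2} = \left(-80\right) \frac{289}{16} = -1445$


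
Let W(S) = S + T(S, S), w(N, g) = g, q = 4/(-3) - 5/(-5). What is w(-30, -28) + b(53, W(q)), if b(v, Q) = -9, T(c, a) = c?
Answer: -37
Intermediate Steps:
q = -⅓ (q = 4*(-⅓) - 5*(-⅕) = -4/3 + 1 = -⅓ ≈ -0.33333)
W(S) = 2*S (W(S) = S + S = 2*S)
w(-30, -28) + b(53, W(q)) = -28 - 9 = -37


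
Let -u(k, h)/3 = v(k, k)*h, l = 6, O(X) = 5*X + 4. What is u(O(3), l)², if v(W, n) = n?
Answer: 116964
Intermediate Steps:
O(X) = 4 + 5*X
u(k, h) = -3*h*k (u(k, h) = -3*k*h = -3*h*k)
u(O(3), l)² = (-3*6*(4 + 5*3))² = (-3*6*(4 + 15))² = (-3*6*19)² = (-342)² = 116964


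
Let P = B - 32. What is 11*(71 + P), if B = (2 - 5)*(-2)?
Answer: 495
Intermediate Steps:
B = 6 (B = -3*(-2) = 6)
P = -26 (P = 6 - 32 = -26)
11*(71 + P) = 11*(71 - 26) = 11*45 = 495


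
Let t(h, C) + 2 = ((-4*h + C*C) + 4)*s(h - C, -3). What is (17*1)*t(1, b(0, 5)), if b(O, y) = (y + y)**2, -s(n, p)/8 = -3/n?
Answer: -1361122/33 ≈ -41246.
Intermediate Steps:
s(n, p) = 24/n (s(n, p) = -(-24)/n = 24/n)
b(O, y) = 4*y**2 (b(O, y) = (2*y)**2 = 4*y**2)
t(h, C) = -2 + 24*(4 + C**2 - 4*h)/(h - C) (t(h, C) = -2 + ((-4*h + C*C) + 4)*(24/(h - C)) = -2 + ((-4*h + C**2) + 4)*(24/(h - C)) = -2 + ((C**2 - 4*h) + 4)*(24/(h - C)) = -2 + (4 + C**2 - 4*h)*(24/(h - C)) = -2 + 24*(4 + C**2 - 4*h)/(h - C))
(17*1)*t(1, b(0, 5)) = (17*1)*(2*(-48 - 4*5**2 - 12*(4*5**2)**2 + 49*1)/(4*5**2 - 1*1)) = 17*(2*(-48 - 4*25 - 12*(4*25)**2 + 49)/(4*25 - 1)) = 17*(2*(-48 - 1*100 - 12*100**2 + 49)/(100 - 1)) = 17*(2*(-48 - 100 - 12*10000 + 49)/99) = 17*(2*(1/99)*(-48 - 100 - 120000 + 49)) = 17*(2*(1/99)*(-120099)) = 17*(-80066/33) = -1361122/33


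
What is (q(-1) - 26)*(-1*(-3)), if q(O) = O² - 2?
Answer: -81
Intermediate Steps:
q(O) = -2 + O²
(q(-1) - 26)*(-1*(-3)) = ((-2 + (-1)²) - 26)*(-1*(-3)) = ((-2 + 1) - 26)*3 = (-1 - 26)*3 = -27*3 = -81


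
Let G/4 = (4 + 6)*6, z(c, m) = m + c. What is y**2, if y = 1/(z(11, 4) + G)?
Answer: 1/65025 ≈ 1.5379e-5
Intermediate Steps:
z(c, m) = c + m
G = 240 (G = 4*((4 + 6)*6) = 4*(10*6) = 4*60 = 240)
y = 1/255 (y = 1/((11 + 4) + 240) = 1/(15 + 240) = 1/255 ≈ 0.0039216)
y**2 = (1/255)**2 = 1/65025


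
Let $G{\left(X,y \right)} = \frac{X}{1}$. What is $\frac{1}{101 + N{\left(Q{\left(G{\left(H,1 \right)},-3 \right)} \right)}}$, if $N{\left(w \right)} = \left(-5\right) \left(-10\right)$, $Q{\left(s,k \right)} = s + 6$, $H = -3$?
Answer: $\frac{1}{151} \approx 0.0066225$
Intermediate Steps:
$G{\left(X,y \right)} = X$ ($G{\left(X,y \right)} = X 1 = X$)
$Q{\left(s,k \right)} = 6 + s$
$N{\left(w \right)} = 50$
$\frac{1}{101 + N{\left(Q{\left(G{\left(H,1 \right)},-3 \right)} \right)}} = \frac{1}{101 + 50} = \frac{1}{151}$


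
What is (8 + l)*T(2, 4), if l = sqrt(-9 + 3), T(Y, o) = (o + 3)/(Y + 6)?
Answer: 7 + 7*I*sqrt(6)/8 ≈ 7.0 + 2.1433*I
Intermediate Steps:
T(Y, o) = (3 + o)/(6 + Y)
l = I*sqrt(6) (l = sqrt(-6) = I*sqrt(6) ≈ 2.4495*I)
(8 + l)*T(2, 4) = (8 + I*sqrt(6))*((3 + 4)/(6 + 2)) = (8 + I*sqrt(6))*(7/8) = 7 + 7*I*sqrt(6)/8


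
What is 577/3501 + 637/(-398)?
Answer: -2000491/1393398 ≈ -1.4357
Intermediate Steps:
577/3501 + 637/(-398) = 577*(1/3501) + 637*(-1/398) = 577/3501 - 637/398 = -2000491/1393398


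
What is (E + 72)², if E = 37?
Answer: 11881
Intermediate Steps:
(E + 72)² = (37 + 72)² = 109² = 11881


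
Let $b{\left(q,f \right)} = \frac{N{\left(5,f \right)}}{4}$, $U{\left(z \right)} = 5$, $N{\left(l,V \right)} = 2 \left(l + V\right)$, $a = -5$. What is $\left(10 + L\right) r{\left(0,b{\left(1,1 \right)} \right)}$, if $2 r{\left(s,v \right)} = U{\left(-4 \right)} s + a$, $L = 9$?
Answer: $- \frac{95}{2} \approx -47.5$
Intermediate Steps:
$N{\left(l,V \right)} = 2 V + 2 l$ ($N{\left(l,V \right)} = 2 \left(V + l\right) = 2 V + 2 l$)
$b{\left(q,f \right)} = \frac{5}{2} + \frac{f}{2}$ ($b{\left(q,f \right)} = \frac{2 f + 2 \cdot 5}{4} = \left(2 f + 10\right) \frac{1}{4} = \left(10 + 2 f\right) \frac{1}{4} = \frac{5}{2} + \frac{f}{2}$)
$r{\left(s,v \right)} = - \frac{5}{2} + \frac{5 s}{2}$ ($r{\left(s,v \right)} = \frac{5 s - 5}{2} = \frac{-5 + 5 s}{2} = - \frac{5}{2} + \frac{5 s}{2}$)
$\left(10 + L\right) r{\left(0,b{\left(1,1 \right)} \right)} = \left(10 + 9\right) \left(- \frac{5}{2} + \frac{5}{2} \cdot 0\right) = 19 \left(- \frac{5}{2} + 0\right) = 19 \left(- \frac{5}{2}\right) = - \frac{95}{2}$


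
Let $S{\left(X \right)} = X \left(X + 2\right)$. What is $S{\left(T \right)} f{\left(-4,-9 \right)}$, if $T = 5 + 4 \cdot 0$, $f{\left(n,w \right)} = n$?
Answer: $-140$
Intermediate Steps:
$T = 5$ ($T = 5 + 0 = 5$)
$S{\left(X \right)} = X \left(2 + X\right)$
$S{\left(T \right)} f{\left(-4,-9 \right)} = 5 \left(2 + 5\right) \left(-4\right) = 5 \cdot 7 \left(-4\right) = 35 \left(-4\right) = -140$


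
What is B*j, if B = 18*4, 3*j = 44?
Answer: 1056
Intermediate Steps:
j = 44/3 (j = (⅓)*44 = 44/3 ≈ 14.667)
B = 72
B*j = 72*(44/3) = 1056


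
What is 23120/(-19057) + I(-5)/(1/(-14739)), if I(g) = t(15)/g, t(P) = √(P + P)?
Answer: -1360/1121 + 14739*√30/5 ≈ 16145.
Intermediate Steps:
t(P) = √2*√P (t(P) = √(2*P) = √2*√P)
I(g) = √30/g (I(g) = (√2*√15)/g = √30/g)
23120/(-19057) + I(-5)/(1/(-14739)) = 23120/(-19057) + (√30/(-5))/(1/(-14739)) = 23120*(-1/19057) + (√30*(-⅕))/(-1/14739) = -1360/1121 - √30/5*(-14739) = -1360/1121 + 14739*√30/5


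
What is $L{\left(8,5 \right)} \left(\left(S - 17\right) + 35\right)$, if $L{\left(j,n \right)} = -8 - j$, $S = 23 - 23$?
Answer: $-288$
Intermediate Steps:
$S = 0$ ($S = 23 - 23 = 0$)
$L{\left(8,5 \right)} \left(\left(S - 17\right) + 35\right) = \left(-8 - 8\right) \left(\left(0 - 17\right) + 35\right) = \left(-8 - 8\right) \left(-17 + 35\right) = \left(-16\right) 18 = -288$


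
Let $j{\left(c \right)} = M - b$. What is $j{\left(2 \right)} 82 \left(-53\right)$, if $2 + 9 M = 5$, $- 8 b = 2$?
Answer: $- \frac{15211}{6} \approx -2535.2$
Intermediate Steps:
$b = - \frac{1}{4}$ ($b = \left(- \frac{1}{8}\right) 2 = - \frac{1}{4} \approx -0.25$)
$M = \frac{1}{3}$ ($M = - \frac{2}{9} + \frac{1}{9} \cdot 5 = - \frac{2}{9} + \frac{5}{9} = \frac{1}{3} \approx 0.33333$)
$j{\left(c \right)} = \frac{7}{12}$ ($j{\left(c \right)} = \frac{1}{3} - - \frac{1}{4} = \frac{1}{3} + \frac{1}{4} = \frac{7}{12}$)
$j{\left(2 \right)} 82 \left(-53\right) = \frac{7}{12} \cdot 82 \left(-53\right) = \frac{287}{6} \left(-53\right) = - \frac{15211}{6}$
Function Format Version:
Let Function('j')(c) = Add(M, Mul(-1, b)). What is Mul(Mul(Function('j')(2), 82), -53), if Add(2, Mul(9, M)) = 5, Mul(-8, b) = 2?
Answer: Rational(-15211, 6) ≈ -2535.2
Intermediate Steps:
b = Rational(-1, 4) (b = Mul(Rational(-1, 8), 2) = Rational(-1, 4) ≈ -0.25000)
M = Rational(1, 3) (M = Add(Rational(-2, 9), Mul(Rational(1, 9), 5)) = Add(Rational(-2, 9), Rational(5, 9)) = Rational(1, 3) ≈ 0.33333)
Function('j')(c) = Rational(7, 12) (Function('j')(c) = Add(Rational(1, 3), Mul(-1, Rational(-1, 4))) = Add(Rational(1, 3), Rational(1, 4)) = Rational(7, 12))
Mul(Mul(Function('j')(2), 82), -53) = Mul(Mul(Rational(7, 12), 82), -53) = Mul(Rational(287, 6), -53) = Rational(-15211, 6)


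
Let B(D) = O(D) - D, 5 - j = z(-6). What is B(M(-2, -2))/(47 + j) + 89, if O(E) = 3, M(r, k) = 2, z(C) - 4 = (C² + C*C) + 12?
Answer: 3203/36 ≈ 88.972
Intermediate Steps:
z(C) = 16 + 2*C² (z(C) = 4 + ((C² + C*C) + 12) = 4 + ((C² + C²) + 12) = 4 + (2*C² + 12) = 4 + (12 + 2*C²) = 16 + 2*C²)
j = -83 (j = 5 - (16 + 2*(-6)²) = 5 - (16 + 2*36) = 5 - (16 + 72) = 5 - 1*88 = 5 - 88 = -83)
B(D) = 3 - D
B(M(-2, -2))/(47 + j) + 89 = (3 - 1*2)/(47 - 83) + 89 = (3 - 2)/(-36) + 89 = 1*(-1/36) + 89 = -1/36 + 89 = 3203/36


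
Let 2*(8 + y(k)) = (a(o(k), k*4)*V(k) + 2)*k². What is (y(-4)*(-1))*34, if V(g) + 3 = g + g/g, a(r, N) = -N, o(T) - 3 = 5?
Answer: 25840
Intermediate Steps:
o(T) = 8 (o(T) = 3 + 5 = 8)
V(g) = -2 + g (V(g) = -3 + (g + g/g) = -3 + (g + 1) = -3 + (1 + g) = -2 + g)
y(k) = -8 + k²*(2 - 4*k*(-2 + k))/2 (y(k) = -8 + (((-k*4)*(-2 + k) + 2)*k²)/2 = -8 + (((-4*k)*(-2 + k) + 2)*k²)/2 = -8 + ((-4*k*(-2 + k) + 2)*k²)/2 = -8 + ((2 - 4*k*(-2 + k))*k²)/2 = -8 + (k²*(2 - 4*k*(-2 + k)))/2 = -8 + k²*(2 - 4*k*(-2 + k))/2)
(y(-4)*(-1))*34 = ((-8 + (-4)² + 2*(-4)³*(2 - 1*(-4)))*(-1))*34 = ((-8 + 16 + 2*(-64)*(2 + 4))*(-1))*34 = ((-8 + 16 + 2*(-64)*6)*(-1))*34 = ((-8 + 16 - 768)*(-1))*34 = -760*(-1)*34 = 760*34 = 25840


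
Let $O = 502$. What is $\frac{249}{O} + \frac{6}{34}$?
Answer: $\frac{5739}{8534} \approx 0.67249$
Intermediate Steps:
$\frac{249}{O} + \frac{6}{34} = \frac{249}{502} + \frac{6}{34} = 249 \cdot \frac{1}{502} + 6 \cdot \frac{1}{34} = \frac{249}{502} + \frac{3}{17} = \frac{5739}{8534}$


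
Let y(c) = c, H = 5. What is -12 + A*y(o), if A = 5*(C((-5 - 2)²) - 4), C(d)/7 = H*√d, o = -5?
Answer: -6037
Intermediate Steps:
C(d) = 35*√d (C(d) = 7*(5*√d) = 35*√d)
A = 1205 (A = 5*(35*√((-5 - 2)²) - 4) = 5*(35*√((-7)²) - 4) = 5*(35*√49 - 4) = 5*(35*7 - 4) = 5*(245 - 4) = 5*241 = 1205)
-12 + A*y(o) = -12 + 1205*(-5) = -12 - 6025 = -6037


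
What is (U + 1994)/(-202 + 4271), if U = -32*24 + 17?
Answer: 1243/4069 ≈ 0.30548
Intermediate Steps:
U = -751 (U = -768 + 17 = -751)
(U + 1994)/(-202 + 4271) = (-751 + 1994)/(-202 + 4271) = 1243/4069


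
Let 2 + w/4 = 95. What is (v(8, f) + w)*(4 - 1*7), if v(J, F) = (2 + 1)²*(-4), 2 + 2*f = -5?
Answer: -1008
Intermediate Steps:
f = -7/2 (f = -1 + (½)*(-5) = -1 - 5/2 = -7/2 ≈ -3.5000)
v(J, F) = -36 (v(J, F) = 3²*(-4) = 9*(-4) = -36)
w = 372 (w = -8 + 4*95 = -8 + 380 = 372)
(v(8, f) + w)*(4 - 1*7) = (-36 + 372)*(4 - 1*7) = 336*(4 - 7) = 336*(-3) = -1008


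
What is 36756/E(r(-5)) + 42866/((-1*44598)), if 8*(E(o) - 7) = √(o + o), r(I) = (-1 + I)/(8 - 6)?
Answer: 183561666613/35031729 - 147024*I*√6/1571 ≈ 5239.9 - 229.24*I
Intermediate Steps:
r(I) = -½ + I/2 (r(I) = (-1 + I)/2 = (-1 + I)*(½) = -½ + I/2)
E(o) = 7 + √2*√o/8 (E(o) = 7 + √(o + o)/8 = 7 + √(2*o)/8 = 7 + (√2*√o)/8 = 7 + √2*√o/8)
36756/E(r(-5)) + 42866/((-1*44598)) = 36756/(7 + √2*√(-½ + (½)*(-5))/8) + 42866/((-1*44598)) = 36756/(7 + √2*√(-½ - 5/2)/8) + 42866/(-44598) = 36756/(7 + √2*√(-3)/8) + 42866*(-1/44598) = 36756/(7 + √2*(I*√3)/8) - 21433/22299 = 36756/(7 + I*√6/8) - 21433/22299 = -21433/22299 + 36756/(7 + I*√6/8)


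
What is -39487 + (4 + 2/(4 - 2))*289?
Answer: -38042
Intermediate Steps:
-39487 + (4 + 2/(4 - 2))*289 = -39487 + (4 + 2/2)*289 = -39487 + (4 + 2*(½))*289 = -39487 + (4 + 1)*289 = -39487 + 5*289 = -39487 + 1445 = -38042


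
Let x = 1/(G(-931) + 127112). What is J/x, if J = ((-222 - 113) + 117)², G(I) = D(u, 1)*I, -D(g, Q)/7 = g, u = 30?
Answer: 15332287928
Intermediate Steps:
D(g, Q) = -7*g
G(I) = -210*I (G(I) = (-7*30)*I = -210*I)
J = 47524 (J = (-335 + 117)² = (-218)² = 47524)
x = 1/322622 (x = 1/(-210*(-931) + 127112) = 1/(195510 + 127112) = 1/322622 ≈ 3.0996e-6)
J/x = 47524/(1/322622) = 47524*322622 = 15332287928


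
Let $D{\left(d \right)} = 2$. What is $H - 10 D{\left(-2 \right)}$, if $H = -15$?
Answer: $-35$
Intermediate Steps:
$H - 10 D{\left(-2 \right)} = -15 - 20 = -35$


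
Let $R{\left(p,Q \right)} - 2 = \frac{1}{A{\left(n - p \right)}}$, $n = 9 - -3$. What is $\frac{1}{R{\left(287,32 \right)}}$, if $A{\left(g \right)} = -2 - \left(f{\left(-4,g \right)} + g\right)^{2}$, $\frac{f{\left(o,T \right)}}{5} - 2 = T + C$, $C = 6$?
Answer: $\frac{2592102}{5184203} \approx 0.5$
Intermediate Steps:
$f{\left(o,T \right)} = 40 + 5 T$ ($f{\left(o,T \right)} = 10 + 5 \left(T + 6\right) = 10 + 5 \left(6 + T\right) = 10 + \left(30 + 5 T\right) = 40 + 5 T$)
$n = 12$ ($n = 9 + 3 = 12$)
$A{\left(g \right)} = -2 - \left(40 + 6 g\right)^{2}$ ($A{\left(g \right)} = -2 - \left(\left(40 + 5 g\right) + g\right)^{2} = -2 - \left(40 + 6 g\right)^{2}$)
$R{\left(p,Q \right)} = 2 + \frac{1}{-7362 - 36 \left(12 - p\right)^{2} + 480 p}$ ($R{\left(p,Q \right)} = 2 + \frac{1}{-1602 - 480 \left(12 - p\right) - 36 \left(12 - p\right)^{2}} = 2 + \frac{1}{-1602 + \left(-5760 + 480 p\right) - 36 \left(12 - p\right)^{2}} = 2 + \frac{1}{-7362 - 36 \left(12 - p\right)^{2} + 480 p}$)
$\frac{1}{R{\left(287,32 \right)}} = \frac{1}{\frac{1}{2} \frac{1}{1 + 2 \left(-56 + 3 \cdot 287\right)^{2}} \left(3 + 8 \left(-56 + 3 \cdot 287\right)^{2}\right)} = \frac{1}{\frac{1}{2} \frac{1}{1 + 2 \left(-56 + 861\right)^{2}} \left(3 + 8 \left(-56 + 861\right)^{2}\right)} = \frac{1}{\frac{1}{2} \frac{1}{1 + 2 \cdot 805^{2}} \left(3 + 8 \cdot 805^{2}\right)} = \frac{1}{\frac{1}{2} \frac{1}{1 + 2 \cdot 648025} \left(3 + 8 \cdot 648025\right)} = \frac{1}{\frac{1}{2} \frac{1}{1 + 1296050} \left(3 + 5184200\right)} = \frac{1}{\frac{1}{2} \cdot \frac{1}{1296051} \cdot 5184203} = \frac{1}{\frac{5184203}{2592102}} = \frac{2592102}{5184203}$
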